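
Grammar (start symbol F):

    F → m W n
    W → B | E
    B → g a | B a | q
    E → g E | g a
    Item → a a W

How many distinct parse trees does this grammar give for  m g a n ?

Parse trees for m g a n:
  [F m [W [B g a]] n]
  [F m [W [E g a]] n]

2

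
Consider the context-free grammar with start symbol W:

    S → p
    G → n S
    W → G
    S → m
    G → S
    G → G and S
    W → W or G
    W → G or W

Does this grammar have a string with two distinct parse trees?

Witness: m or m

Derivation 1: W ⇒ W or G ⇒ G or G ⇒ S or G ⇒ m or G ⇒ m or S ⇒ m or m
Derivation 2: W ⇒ G or W ⇒ S or W ⇒ m or W ⇒ m or G ⇒ m or S ⇒ m or m

Two distinct leftmost derivations for the same string.

Ambiguous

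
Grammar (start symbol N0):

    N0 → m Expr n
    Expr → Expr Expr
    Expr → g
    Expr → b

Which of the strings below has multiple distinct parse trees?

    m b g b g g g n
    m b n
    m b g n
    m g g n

m b g b g g g n: 42 trees
m b n: 1 tree
m b g n: 1 tree
m g g n: 1 tree

m b g b g g g n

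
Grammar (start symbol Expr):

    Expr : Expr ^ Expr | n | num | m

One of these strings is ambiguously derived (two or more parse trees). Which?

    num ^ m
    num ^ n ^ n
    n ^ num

num ^ n ^ n

num ^ m: 1 tree
num ^ n ^ n: 2 trees
n ^ num: 1 tree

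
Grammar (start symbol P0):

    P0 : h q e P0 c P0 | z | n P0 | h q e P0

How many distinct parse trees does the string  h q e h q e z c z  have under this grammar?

2

Parse trees for h q e h q e z c z:
  [P0 h q e [P0 h q e [P0 z]] c [P0 z]]
  [P0 h q e [P0 h q e [P0 z] c [P0 z]]]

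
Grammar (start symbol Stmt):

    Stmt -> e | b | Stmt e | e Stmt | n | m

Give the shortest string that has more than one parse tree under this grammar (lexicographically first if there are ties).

e e

length 1: no string has ≥2 trees
length 2: e e has 2 parse trees

Two derivations of e e:
  Stmt ⇒ Stmt e ⇒ e e
  Stmt ⇒ e Stmt ⇒ e e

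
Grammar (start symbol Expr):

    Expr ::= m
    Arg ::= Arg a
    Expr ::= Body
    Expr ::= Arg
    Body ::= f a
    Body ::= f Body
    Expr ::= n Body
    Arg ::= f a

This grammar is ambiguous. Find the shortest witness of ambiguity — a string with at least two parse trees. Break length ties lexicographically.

f a

length 1: no string has ≥2 trees
length 2: f a has 2 parse trees

Two derivations of f a:
  Expr ⇒ Body ⇒ f a
  Expr ⇒ Arg ⇒ f a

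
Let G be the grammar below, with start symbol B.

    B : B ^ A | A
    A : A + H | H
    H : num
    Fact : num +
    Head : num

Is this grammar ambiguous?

Unambiguous

Only B, A, H are reachable from B; ignoring the rest: This is a standard precedence ladder (B over A over H), with each level left-recursive on its own operator ('^' at B, '+' at A). That structure is LR(1), hence unambiguous.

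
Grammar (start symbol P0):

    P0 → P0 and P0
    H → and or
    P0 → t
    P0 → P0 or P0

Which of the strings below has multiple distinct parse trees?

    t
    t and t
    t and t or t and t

t: 1 tree
t and t: 1 tree
t and t or t and t: 5 trees

t and t or t and t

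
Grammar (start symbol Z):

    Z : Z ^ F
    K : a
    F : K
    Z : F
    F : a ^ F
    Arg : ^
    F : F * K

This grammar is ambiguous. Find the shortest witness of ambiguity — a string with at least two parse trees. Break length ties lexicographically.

a ^ a

length 1: no string has ≥2 trees
length 3: a ^ a has 2 parse trees

Two derivations of a ^ a:
  Z ⇒ Z ^ F ⇒ F ^ F ⇒ K ^ F ⇒ a ^ F ⇒ a ^ K ⇒ a ^ a
  Z ⇒ F ⇒ a ^ F ⇒ a ^ K ⇒ a ^ a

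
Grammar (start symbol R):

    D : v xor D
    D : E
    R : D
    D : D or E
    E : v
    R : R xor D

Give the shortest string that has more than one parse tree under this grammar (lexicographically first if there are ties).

length 1: no string has ≥2 trees
length 3: v xor v has 2 parse trees

Two derivations of v xor v:
  R ⇒ D ⇒ v xor D ⇒ v xor E ⇒ v xor v
  R ⇒ R xor D ⇒ D xor D ⇒ E xor D ⇒ v xor D ⇒ v xor E ⇒ v xor v

v xor v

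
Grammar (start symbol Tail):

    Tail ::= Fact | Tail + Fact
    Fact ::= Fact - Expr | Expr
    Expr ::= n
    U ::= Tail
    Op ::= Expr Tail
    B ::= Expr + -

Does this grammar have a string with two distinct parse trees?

(U, Op, B are unreachable from Tail, so their rules don't affect L(Tail).) This is a standard precedence ladder (Tail over Fact over Expr), with each level left-recursive on its own operator ('+' at Tail, '-' at Fact). That structure is LR(1), hence unambiguous.

Unambiguous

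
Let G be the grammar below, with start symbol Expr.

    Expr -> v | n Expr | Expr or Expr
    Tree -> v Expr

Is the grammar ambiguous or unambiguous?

Ambiguous

Witness: n v or v

Derivation 1: Expr ⇒ n Expr ⇒ n Expr or Expr ⇒ n v or Expr ⇒ n v or v
Derivation 2: Expr ⇒ Expr or Expr ⇒ n Expr or Expr ⇒ n v or Expr ⇒ n v or v

Two distinct leftmost derivations for the same string.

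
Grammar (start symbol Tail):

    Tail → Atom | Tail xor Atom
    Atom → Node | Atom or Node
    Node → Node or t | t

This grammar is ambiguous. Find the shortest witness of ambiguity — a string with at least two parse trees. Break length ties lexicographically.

t or t

length 1: no string has ≥2 trees
length 3: t or t has 2 parse trees

Two derivations of t or t:
  Tail ⇒ Atom ⇒ Node ⇒ Node or t ⇒ t or t
  Tail ⇒ Atom ⇒ Atom or Node ⇒ Node or Node ⇒ t or Node ⇒ t or t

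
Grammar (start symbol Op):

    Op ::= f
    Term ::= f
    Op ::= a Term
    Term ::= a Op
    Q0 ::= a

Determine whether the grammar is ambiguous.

Unambiguous

(Q0 is unreachable from Op, so its rules don't affect L(Op).) Restricted to the reachable nonterminals, every rule has the form A → t or A → t B, and no two rules for the same A share a first terminal. The grammar encodes a DFA — one run per string.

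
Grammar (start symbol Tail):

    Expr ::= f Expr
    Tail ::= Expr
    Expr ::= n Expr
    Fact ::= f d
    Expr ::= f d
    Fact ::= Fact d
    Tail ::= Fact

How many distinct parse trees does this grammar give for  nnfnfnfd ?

1

Parse trees for nnfnfnfd:
  [Tail [Expr n [Expr n [Expr f [Expr n [Expr f [Expr n [Expr f d]]]]]]]]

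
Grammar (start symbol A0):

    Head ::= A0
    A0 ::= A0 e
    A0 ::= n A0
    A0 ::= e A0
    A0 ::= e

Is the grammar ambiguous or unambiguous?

Ambiguous

Witness: e e

Derivation 1: A0 ⇒ A0 e ⇒ e e
Derivation 2: A0 ⇒ e A0 ⇒ e e

Two distinct leftmost derivations for the same string.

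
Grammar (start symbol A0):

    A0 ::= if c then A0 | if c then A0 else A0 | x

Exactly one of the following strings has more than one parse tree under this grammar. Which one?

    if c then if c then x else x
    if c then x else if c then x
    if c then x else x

if c then if c then x else x

if c then if c then x else x: 2 trees
if c then x else if c then x: 1 tree
if c then x else x: 1 tree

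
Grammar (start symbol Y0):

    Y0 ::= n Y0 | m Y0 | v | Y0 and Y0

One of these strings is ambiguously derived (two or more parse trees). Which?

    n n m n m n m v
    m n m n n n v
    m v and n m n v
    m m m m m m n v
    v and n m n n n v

m v and n m n v

n n m n m n m v: 1 tree
m n m n n n v: 1 tree
m v and n m n v: 2 trees
m m m m m m n v: 1 tree
v and n m n n n v: 1 tree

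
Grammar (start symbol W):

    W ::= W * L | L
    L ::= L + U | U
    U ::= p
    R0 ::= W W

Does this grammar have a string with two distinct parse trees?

(R0 is unreachable from W, so its rules don't affect L(W).) The grammar is stratified — W handles '*' (left-recursive), L handles '+', U atoms. Each operator has a fixed associativity and precedence level, so every string has one parse.

Unambiguous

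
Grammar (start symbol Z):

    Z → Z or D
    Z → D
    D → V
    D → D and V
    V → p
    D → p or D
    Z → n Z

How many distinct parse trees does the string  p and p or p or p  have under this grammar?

2

Parse trees for p and p or p or p:
  [Z [Z [D [D [V p]] and [V p]]] or [D p or [D [V p]]]]
  [Z [Z [Z [D [D [V p]] and [V p]]] or [D [V p]]] or [D [V p]]]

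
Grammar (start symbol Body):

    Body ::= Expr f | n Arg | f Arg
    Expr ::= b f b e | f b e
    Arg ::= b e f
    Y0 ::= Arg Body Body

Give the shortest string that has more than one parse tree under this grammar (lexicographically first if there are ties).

length 4: f b e f has 2 parse trees

Two derivations of f b e f:
  Body ⇒ Expr f ⇒ f b e f
  Body ⇒ f Arg ⇒ f b e f

f b e f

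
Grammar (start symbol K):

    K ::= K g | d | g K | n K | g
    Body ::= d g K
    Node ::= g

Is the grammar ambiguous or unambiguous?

Ambiguous

Witness: g g

Derivation 1: K ⇒ K g ⇒ g g
Derivation 2: K ⇒ g K ⇒ g g

Two distinct leftmost derivations for the same string.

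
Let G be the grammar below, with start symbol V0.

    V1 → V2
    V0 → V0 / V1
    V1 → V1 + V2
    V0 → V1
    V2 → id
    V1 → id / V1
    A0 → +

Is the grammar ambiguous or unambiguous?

Witness: id / id

Derivation 1: V0 ⇒ V0 / V1 ⇒ V1 / V1 ⇒ V2 / V1 ⇒ id / V1 ⇒ id / V2 ⇒ id / id
Derivation 2: V0 ⇒ V1 ⇒ id / V1 ⇒ id / V2 ⇒ id / id

Two distinct leftmost derivations for the same string.

Ambiguous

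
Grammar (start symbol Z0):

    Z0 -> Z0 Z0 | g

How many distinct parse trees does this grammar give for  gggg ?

Parse trees for gggg:
  [Z0 [Z0 g] [Z0 [Z0 g] [Z0 [Z0 g] [Z0 g]]]]
  [Z0 [Z0 g] [Z0 [Z0 [Z0 g] [Z0 g]] [Z0 g]]]
  [Z0 [Z0 [Z0 g] [Z0 g]] [Z0 [Z0 g] [Z0 g]]]
  [Z0 [Z0 [Z0 g] [Z0 [Z0 g] [Z0 g]]] [Z0 g]]
  [Z0 [Z0 [Z0 [Z0 g] [Z0 g]] [Z0 g]] [Z0 g]]

5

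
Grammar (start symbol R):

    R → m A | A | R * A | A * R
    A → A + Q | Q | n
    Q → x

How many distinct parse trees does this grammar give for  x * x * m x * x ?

3

Parse trees for x * x * m x * x:
  [R [R [A [Q x]] * [R [A [Q x]] * [R m [A [Q x]]]]] * [A [Q x]]]
  [R [A [Q x]] * [R [R [A [Q x]] * [R m [A [Q x]]]] * [A [Q x]]]]
  [R [A [Q x]] * [R [A [Q x]] * [R [R m [A [Q x]]] * [A [Q x]]]]]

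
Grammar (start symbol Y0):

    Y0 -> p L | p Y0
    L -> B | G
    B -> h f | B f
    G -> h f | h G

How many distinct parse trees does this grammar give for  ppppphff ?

1

Parse trees for ppppphff:
  [Y0 p [Y0 p [Y0 p [Y0 p [Y0 p [L [B [B h f] f]]]]]]]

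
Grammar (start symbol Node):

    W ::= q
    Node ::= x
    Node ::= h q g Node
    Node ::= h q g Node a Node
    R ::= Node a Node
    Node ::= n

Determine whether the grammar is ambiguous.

Witness: h q g h q g n a n

Derivation 1: Node ⇒ h q g Node ⇒ h q g h q g Node a Node ⇒ h q g h q g n a Node ⇒ h q g h q g n a n
Derivation 2: Node ⇒ h q g Node a Node ⇒ h q g h q g Node a Node ⇒ h q g h q g n a Node ⇒ h q g h q g n a n

Two distinct leftmost derivations for the same string.

Ambiguous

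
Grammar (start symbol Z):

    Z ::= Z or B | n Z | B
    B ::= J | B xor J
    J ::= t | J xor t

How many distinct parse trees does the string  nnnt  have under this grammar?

1

Parse trees for nnnt:
  [Z n [Z n [Z n [Z [B [J t]]]]]]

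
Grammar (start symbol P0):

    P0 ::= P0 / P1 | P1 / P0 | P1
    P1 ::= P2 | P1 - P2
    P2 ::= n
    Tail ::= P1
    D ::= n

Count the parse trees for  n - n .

1

Parse trees for n - n:
  [P0 [P1 [P1 [P2 n]] - [P2 n]]]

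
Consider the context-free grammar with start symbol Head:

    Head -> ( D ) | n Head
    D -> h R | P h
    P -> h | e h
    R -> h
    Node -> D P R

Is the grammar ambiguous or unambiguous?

Witness: ( h h )

Derivation 1: Head ⇒ ( D ) ⇒ ( h R ) ⇒ ( h h )
Derivation 2: Head ⇒ ( D ) ⇒ ( P h ) ⇒ ( h h )

Two distinct leftmost derivations for the same string.

Ambiguous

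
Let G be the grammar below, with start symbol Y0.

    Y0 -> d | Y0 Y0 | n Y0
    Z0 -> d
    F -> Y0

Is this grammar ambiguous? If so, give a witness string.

Ambiguous

Witness: d d d

Derivation 1: Y0 ⇒ Y0 Y0 ⇒ d Y0 ⇒ d Y0 Y0 ⇒ d d Y0 ⇒ d d d
Derivation 2: Y0 ⇒ Y0 Y0 ⇒ Y0 Y0 Y0 ⇒ d Y0 Y0 ⇒ d d Y0 ⇒ d d d

Two distinct leftmost derivations for the same string.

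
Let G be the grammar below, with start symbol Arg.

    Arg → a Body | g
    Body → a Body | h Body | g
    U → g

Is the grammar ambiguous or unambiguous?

Unambiguous

(U is unreachable from Arg, so its rules don't affect L(Arg).) Each reachable nonterminal has at most one production per leading terminal, and all productions are right-linear; the derivation is determined token-by-token.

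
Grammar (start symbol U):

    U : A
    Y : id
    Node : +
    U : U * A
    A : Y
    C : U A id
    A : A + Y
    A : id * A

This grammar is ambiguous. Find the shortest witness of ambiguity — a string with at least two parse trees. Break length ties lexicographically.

id * id

length 1: no string has ≥2 trees
length 3: id * id has 2 parse trees

Two derivations of id * id:
  U ⇒ A ⇒ id * A ⇒ id * Y ⇒ id * id
  U ⇒ U * A ⇒ A * A ⇒ Y * A ⇒ id * A ⇒ id * Y ⇒ id * id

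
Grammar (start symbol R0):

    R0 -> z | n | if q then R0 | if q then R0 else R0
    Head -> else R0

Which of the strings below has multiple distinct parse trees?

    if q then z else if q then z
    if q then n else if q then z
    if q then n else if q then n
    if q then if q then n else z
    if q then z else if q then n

if q then z else if q then z: 1 tree
if q then n else if q then z: 1 tree
if q then n else if q then n: 1 tree
if q then if q then n else z: 2 trees
if q then z else if q then n: 1 tree

if q then if q then n else z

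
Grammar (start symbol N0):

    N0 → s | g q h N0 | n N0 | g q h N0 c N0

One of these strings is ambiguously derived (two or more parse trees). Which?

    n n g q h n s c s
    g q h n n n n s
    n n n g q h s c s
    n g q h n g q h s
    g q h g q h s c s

n n g q h n s c s: 1 tree
g q h n n n n s: 1 tree
n n n g q h s c s: 1 tree
n g q h n g q h s: 1 tree
g q h g q h s c s: 2 trees

g q h g q h s c s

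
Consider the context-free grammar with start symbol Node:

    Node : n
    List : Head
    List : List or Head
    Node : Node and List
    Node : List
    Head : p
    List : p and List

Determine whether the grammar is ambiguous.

Ambiguous

Witness: p and p

Derivation 1: Node ⇒ Node and List ⇒ List and List ⇒ Head and List ⇒ p and List ⇒ p and Head ⇒ p and p
Derivation 2: Node ⇒ List ⇒ p and List ⇒ p and Head ⇒ p and p

Two distinct leftmost derivations for the same string.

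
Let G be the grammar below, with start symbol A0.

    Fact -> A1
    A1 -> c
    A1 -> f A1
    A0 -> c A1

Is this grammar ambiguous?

Unambiguous

Only A0, A1 are reachable from A0; ignoring the rest: Each reachable nonterminal has at most one production per leading terminal, and all productions are right-linear; the derivation is determined token-by-token.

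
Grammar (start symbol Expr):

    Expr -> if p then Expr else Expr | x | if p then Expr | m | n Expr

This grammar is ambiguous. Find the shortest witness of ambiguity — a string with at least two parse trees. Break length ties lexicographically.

length 1: no string has ≥2 trees
length 2: no string has ≥2 trees
length 3: no string has ≥2 trees
length 4: no string has ≥2 trees
length 5: no string has ≥2 trees
length 6: no string has ≥2 trees
length 7: no string has ≥2 trees
length 8: no string has ≥2 trees
length 9: if p then if p then m else m has 2 parse trees

Two derivations of if p then if p then m else m:
  Expr ⇒ if p then Expr else Expr ⇒ if p then if p then Expr else Expr ⇒ if p then if p then m else Expr ⇒ if p then if p then m else m
  Expr ⇒ if p then Expr ⇒ if p then if p then Expr else Expr ⇒ if p then if p then m else Expr ⇒ if p then if p then m else m

if p then if p then m else m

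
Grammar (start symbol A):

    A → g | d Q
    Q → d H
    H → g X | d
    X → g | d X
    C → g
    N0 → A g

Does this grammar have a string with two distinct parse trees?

Unambiguous

(C, N0 are unreachable from A, so their rules don't affect L(A).) The reachable rules are right-linear with at most one rule per (nonterminal, next-terminal) pair. Each input token forces the next rule, so parsing is deterministic.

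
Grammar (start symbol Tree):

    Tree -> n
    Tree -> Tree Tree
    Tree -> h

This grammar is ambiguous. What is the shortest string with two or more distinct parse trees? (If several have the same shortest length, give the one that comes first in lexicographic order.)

length 1: no string has ≥2 trees
length 2: no string has ≥2 trees
length 3: h h h has 2 parse trees

Two derivations of h h h:
  Tree ⇒ Tree Tree ⇒ Tree Tree Tree ⇒ h Tree Tree ⇒ h h Tree ⇒ h h h
  Tree ⇒ Tree Tree ⇒ h Tree ⇒ h Tree Tree ⇒ h h Tree ⇒ h h h

h h h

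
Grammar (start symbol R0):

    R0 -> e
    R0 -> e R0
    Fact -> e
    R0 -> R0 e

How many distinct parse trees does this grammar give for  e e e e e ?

Parse trees for e e e e e (showing first 6 of 16):
  [R0 e [R0 e [R0 e [R0 e [R0 e]]]]]
  [R0 e [R0 e [R0 e [R0 [R0 e] e]]]]
  [R0 e [R0 e [R0 [R0 e [R0 e]] e]]]
  [R0 e [R0 e [R0 [R0 [R0 e] e] e]]]
  [R0 e [R0 [R0 e [R0 e [R0 e]]] e]]
  [R0 e [R0 [R0 e [R0 [R0 e] e]] e]]

16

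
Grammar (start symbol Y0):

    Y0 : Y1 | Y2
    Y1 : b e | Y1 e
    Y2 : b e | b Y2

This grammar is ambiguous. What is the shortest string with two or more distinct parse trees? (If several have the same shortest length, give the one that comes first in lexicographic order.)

b e

length 2: b e has 2 parse trees

Two derivations of b e:
  Y0 ⇒ Y1 ⇒ b e
  Y0 ⇒ Y2 ⇒ b e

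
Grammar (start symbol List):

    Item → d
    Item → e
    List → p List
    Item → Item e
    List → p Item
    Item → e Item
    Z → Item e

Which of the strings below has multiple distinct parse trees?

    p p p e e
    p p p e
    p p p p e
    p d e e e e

p p p e e: 2 trees
p p p e: 1 tree
p p p p e: 1 tree
p d e e e e: 1 tree

p p p e e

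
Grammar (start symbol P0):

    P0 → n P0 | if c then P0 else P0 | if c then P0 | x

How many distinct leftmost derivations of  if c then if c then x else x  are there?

2

Parse trees for if c then if c then x else x:
  [P0 if c then [P0 if c then [P0 x]] else [P0 x]]
  [P0 if c then [P0 if c then [P0 x] else [P0 x]]]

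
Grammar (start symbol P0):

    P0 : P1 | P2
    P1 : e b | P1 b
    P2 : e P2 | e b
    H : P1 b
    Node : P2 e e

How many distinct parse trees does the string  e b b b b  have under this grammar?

1

Parse trees for e b b b b:
  [P0 [P1 [P1 [P1 [P1 e b] b] b] b]]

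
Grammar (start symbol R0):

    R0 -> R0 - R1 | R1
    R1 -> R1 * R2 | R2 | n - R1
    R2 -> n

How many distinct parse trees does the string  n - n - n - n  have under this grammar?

8

Parse trees for n - n - n - n:
  [R0 [R0 [R1 [R2 n]]] - [R1 n - [R1 n - [R1 [R2 n]]]]]
  [R0 [R0 [R0 [R1 [R2 n]]] - [R1 [R2 n]]] - [R1 n - [R1 [R2 n]]]]
  [R0 [R0 [R1 n - [R1 [R2 n]]]] - [R1 n - [R1 [R2 n]]]]
  [R0 [R0 [R0 [R1 [R2 n]]] - [R1 n - [R1 [R2 n]]]] - [R1 [R2 n]]]
  [R0 [R0 [R0 [R0 [R1 [R2 n]]] - [R1 [R2 n]]] - [R1 [R2 n]]] - [R1 [R2 n]]]
  [R0 [R0 [R0 [R1 n - [R1 [R2 n]]]] - [R1 [R2 n]]] - [R1 [R2 n]]]
  [R0 [R0 [R1 n - [R1 n - [R1 [R2 n]]]]] - [R1 [R2 n]]]
  [R0 [R1 n - [R1 n - [R1 n - [R1 [R2 n]]]]]]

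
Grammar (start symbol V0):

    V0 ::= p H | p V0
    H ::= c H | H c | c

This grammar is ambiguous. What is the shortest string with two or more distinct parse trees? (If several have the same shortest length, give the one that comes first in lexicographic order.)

p c c

length 2: no string has ≥2 trees
length 3: p c c has 2 parse trees

Two derivations of p c c:
  V0 ⇒ p H ⇒ p c H ⇒ p c c
  V0 ⇒ p H ⇒ p H c ⇒ p c c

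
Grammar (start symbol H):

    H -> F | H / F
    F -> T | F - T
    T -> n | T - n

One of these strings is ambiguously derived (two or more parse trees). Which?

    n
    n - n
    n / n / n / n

n - n

n: 1 tree
n - n: 2 trees
n / n / n / n: 1 tree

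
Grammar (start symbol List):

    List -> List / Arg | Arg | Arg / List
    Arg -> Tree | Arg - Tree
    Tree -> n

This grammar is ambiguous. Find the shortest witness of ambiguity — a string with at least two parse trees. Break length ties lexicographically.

length 1: no string has ≥2 trees
length 3: n / n has 2 parse trees

Two derivations of n / n:
  List ⇒ List / Arg ⇒ Arg / Arg ⇒ Tree / Arg ⇒ n / Arg ⇒ n / Tree ⇒ n / n
  List ⇒ Arg / List ⇒ Tree / List ⇒ n / List ⇒ n / Arg ⇒ n / Tree ⇒ n / n

n / n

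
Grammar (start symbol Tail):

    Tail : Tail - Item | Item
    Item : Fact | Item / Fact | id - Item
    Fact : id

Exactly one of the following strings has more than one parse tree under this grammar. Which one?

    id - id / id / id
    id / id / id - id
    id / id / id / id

id - id / id / id

id - id / id / id: 4 trees
id / id / id - id: 1 tree
id / id / id / id: 1 tree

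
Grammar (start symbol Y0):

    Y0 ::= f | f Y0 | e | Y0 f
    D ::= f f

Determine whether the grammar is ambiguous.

Witness: f f

Derivation 1: Y0 ⇒ f Y0 ⇒ f f
Derivation 2: Y0 ⇒ Y0 f ⇒ f f

Two distinct leftmost derivations for the same string.

Ambiguous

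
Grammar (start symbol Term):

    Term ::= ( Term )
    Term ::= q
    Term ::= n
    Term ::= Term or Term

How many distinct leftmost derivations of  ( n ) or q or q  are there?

2

Parse trees for ( n ) or q or q:
  [Term [Term ( [Term n] )] or [Term [Term q] or [Term q]]]
  [Term [Term [Term ( [Term n] )] or [Term q]] or [Term q]]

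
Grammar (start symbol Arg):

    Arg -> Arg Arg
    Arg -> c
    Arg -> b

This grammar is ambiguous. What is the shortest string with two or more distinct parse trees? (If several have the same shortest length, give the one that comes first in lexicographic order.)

b b b

length 1: no string has ≥2 trees
length 2: no string has ≥2 trees
length 3: b b b has 2 parse trees

Two derivations of b b b:
  Arg ⇒ Arg Arg ⇒ Arg Arg Arg ⇒ b Arg Arg ⇒ b b Arg ⇒ b b b
  Arg ⇒ Arg Arg ⇒ b Arg ⇒ b Arg Arg ⇒ b b Arg ⇒ b b b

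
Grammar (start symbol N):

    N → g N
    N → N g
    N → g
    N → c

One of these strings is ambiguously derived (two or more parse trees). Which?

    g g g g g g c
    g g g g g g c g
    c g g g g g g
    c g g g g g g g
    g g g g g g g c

g g g g g g c g

g g g g g g c: 1 tree
g g g g g g c g: 7 trees
c g g g g g g: 1 tree
c g g g g g g g: 1 tree
g g g g g g g c: 1 tree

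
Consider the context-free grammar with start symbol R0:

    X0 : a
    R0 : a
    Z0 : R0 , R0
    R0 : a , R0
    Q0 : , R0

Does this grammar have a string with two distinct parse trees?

(X0, Q0, Z0 are unreachable from R0, so their rules don't affect L(R0).) The reachable grammar is A → atom sep A | atom. Each atom is followed by either the separator (recurse) or end-of-string (stop) — no choice point.

Unambiguous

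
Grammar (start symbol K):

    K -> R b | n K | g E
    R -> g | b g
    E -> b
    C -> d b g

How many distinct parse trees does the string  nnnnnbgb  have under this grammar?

Parse trees for nnnnnbgb:
  [K n [K n [K n [K n [K n [K [R b g] b]]]]]]

1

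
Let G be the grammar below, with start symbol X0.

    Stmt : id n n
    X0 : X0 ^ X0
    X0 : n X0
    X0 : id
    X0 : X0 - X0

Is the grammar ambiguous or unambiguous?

Ambiguous

Witness: n id - id

Derivation 1: X0 ⇒ n X0 ⇒ n X0 - X0 ⇒ n id - X0 ⇒ n id - id
Derivation 2: X0 ⇒ X0 - X0 ⇒ n X0 - X0 ⇒ n id - X0 ⇒ n id - id

Two distinct leftmost derivations for the same string.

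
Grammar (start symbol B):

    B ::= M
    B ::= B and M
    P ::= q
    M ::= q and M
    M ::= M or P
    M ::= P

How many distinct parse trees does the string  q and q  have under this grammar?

2

Parse trees for q and q:
  [B [M q and [M [P q]]]]
  [B [B [M [P q]]] and [M [P q]]]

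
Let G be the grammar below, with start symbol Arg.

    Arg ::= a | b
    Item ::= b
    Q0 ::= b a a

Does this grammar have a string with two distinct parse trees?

Only Arg is reachable from Arg; ignoring the rest: Restricted to the reachable nonterminals, every rule has the form A → t or A → t B, and no two rules for the same A share a first terminal. The grammar encodes a DFA — one run per string.

Unambiguous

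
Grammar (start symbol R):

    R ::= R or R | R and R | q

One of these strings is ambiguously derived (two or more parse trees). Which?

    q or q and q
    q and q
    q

q or q and q

q or q and q: 2 trees
q and q: 1 tree
q: 1 tree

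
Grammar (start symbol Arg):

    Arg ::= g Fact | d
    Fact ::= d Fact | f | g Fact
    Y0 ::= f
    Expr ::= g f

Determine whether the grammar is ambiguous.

Unambiguous

(Y0, Expr are unreachable from Arg, so their rules don't affect L(Arg).) Restricted to the reachable nonterminals, every rule has the form A → t or A → t B, and no two rules for the same A share a first terminal. The grammar encodes a DFA — one run per string.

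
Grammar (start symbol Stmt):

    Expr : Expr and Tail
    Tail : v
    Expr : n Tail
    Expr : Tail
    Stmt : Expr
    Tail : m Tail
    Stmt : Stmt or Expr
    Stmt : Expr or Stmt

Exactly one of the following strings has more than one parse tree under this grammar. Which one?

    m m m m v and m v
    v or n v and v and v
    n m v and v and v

v or n v and v and v

m m m m v and m v: 1 tree
v or n v and v and v: 2 trees
n m v and v and v: 1 tree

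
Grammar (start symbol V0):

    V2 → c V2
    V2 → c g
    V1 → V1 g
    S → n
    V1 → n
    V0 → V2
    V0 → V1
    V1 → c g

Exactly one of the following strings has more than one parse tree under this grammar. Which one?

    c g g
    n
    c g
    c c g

c g g: 1 tree
n: 1 tree
c g: 2 trees
c c g: 1 tree

c g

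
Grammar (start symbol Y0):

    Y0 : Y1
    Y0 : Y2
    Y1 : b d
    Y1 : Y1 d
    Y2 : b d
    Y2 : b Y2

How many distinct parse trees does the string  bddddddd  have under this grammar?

1

Parse trees for bddddddd:
  [Y0 [Y1 [Y1 [Y1 [Y1 [Y1 [Y1 [Y1 b d] d] d] d] d] d] d]]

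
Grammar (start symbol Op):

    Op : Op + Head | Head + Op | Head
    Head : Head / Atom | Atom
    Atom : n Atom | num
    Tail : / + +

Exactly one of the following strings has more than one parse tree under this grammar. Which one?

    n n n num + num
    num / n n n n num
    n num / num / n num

n n n num + num: 2 trees
num / n n n n num: 1 tree
n num / num / n num: 1 tree

n n n num + num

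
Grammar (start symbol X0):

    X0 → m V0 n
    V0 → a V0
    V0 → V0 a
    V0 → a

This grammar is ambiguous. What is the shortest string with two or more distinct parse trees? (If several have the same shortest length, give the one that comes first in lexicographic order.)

m a a n

length 3: no string has ≥2 trees
length 4: m a a n has 2 parse trees

Two derivations of m a a n:
  X0 ⇒ m V0 n ⇒ m a V0 n ⇒ m a a n
  X0 ⇒ m V0 n ⇒ m V0 a n ⇒ m a a n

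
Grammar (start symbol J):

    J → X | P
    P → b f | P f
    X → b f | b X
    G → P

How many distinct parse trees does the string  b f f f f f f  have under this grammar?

1

Parse trees for b f f f f f f:
  [J [P [P [P [P [P [P b f] f] f] f] f] f]]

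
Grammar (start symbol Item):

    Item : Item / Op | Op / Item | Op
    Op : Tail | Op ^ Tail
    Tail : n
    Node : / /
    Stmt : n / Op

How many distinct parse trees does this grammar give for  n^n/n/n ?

4

Parse trees for n^n/n/n:
  [Item [Item [Item [Op [Op [Tail n]] ^ [Tail n]]] / [Op [Tail n]]] / [Op [Tail n]]]
  [Item [Item [Op [Op [Tail n]] ^ [Tail n]] / [Item [Op [Tail n]]]] / [Op [Tail n]]]
  [Item [Op [Op [Tail n]] ^ [Tail n]] / [Item [Item [Op [Tail n]]] / [Op [Tail n]]]]
  [Item [Op [Op [Tail n]] ^ [Tail n]] / [Item [Op [Tail n]] / [Item [Op [Tail n]]]]]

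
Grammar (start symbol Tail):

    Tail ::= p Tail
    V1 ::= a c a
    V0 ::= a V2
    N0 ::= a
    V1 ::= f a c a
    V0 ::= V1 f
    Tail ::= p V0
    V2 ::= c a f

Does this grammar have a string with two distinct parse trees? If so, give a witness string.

Witness: p a c a f

Derivation 1: Tail ⇒ p V0 ⇒ p a V2 ⇒ p a c a f
Derivation 2: Tail ⇒ p V0 ⇒ p V1 f ⇒ p a c a f

Two distinct leftmost derivations for the same string.

Ambiguous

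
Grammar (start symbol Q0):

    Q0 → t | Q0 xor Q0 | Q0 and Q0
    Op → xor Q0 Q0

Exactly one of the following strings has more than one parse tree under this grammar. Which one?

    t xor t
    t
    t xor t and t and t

t xor t: 1 tree
t: 1 tree
t xor t and t and t: 5 trees

t xor t and t and t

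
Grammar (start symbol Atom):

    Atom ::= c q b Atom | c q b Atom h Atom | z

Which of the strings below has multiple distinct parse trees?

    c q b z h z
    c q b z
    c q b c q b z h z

c q b c q b z h z

c q b z h z: 1 tree
c q b z: 1 tree
c q b c q b z h z: 2 trees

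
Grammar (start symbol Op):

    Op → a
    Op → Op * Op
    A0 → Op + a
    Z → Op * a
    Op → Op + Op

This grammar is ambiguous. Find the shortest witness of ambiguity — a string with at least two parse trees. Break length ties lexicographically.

a * a * a

length 1: no string has ≥2 trees
length 3: no string has ≥2 trees
length 5: a * a * a has 2 parse trees

Two derivations of a * a * a:
  Op ⇒ Op * Op ⇒ a * Op ⇒ a * Op * Op ⇒ a * a * Op ⇒ a * a * a
  Op ⇒ Op * Op ⇒ Op * Op * Op ⇒ a * Op * Op ⇒ a * a * Op ⇒ a * a * a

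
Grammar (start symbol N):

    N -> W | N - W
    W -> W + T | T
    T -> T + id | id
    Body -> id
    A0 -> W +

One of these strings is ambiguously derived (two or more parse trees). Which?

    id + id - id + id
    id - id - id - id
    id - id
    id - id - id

id + id - id + id

id + id - id + id: 4 trees
id - id - id - id: 1 tree
id - id: 1 tree
id - id - id: 1 tree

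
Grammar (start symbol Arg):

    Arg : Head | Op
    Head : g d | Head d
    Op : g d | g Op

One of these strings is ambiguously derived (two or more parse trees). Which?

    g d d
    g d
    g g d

g d

g d d: 1 tree
g d: 2 trees
g g d: 1 tree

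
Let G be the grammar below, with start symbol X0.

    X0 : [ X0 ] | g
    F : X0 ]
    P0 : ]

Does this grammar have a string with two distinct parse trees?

Only X0 is reachable from X0; ignoring the rest: L(X0) is { openⁿ atom closeⁿ : n ≥ 0 }. The bracket depth fixes n, and the derivation is forced at every step.

Unambiguous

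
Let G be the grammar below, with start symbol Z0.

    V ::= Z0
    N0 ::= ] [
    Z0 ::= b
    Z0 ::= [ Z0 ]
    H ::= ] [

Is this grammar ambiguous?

Unambiguous

Only Z0 is reachable from Z0; ignoring the rest: L(Z0) is { openⁿ atom closeⁿ : n ≥ 0 }. The bracket depth fixes n, and the derivation is forced at every step.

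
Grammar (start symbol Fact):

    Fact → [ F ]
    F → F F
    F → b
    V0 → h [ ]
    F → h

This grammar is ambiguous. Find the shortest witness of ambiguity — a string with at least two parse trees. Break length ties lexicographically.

length 3: no string has ≥2 trees
length 4: no string has ≥2 trees
length 5: [ b b b ] has 2 parse trees

Two derivations of [ b b b ]:
  Fact ⇒ [ F ] ⇒ [ F F ] ⇒ [ F F F ] ⇒ [ b F F ] ⇒ [ b b F ] ⇒ [ b b b ]
  Fact ⇒ [ F ] ⇒ [ F F ] ⇒ [ b F ] ⇒ [ b F F ] ⇒ [ b b F ] ⇒ [ b b b ]

[ b b b ]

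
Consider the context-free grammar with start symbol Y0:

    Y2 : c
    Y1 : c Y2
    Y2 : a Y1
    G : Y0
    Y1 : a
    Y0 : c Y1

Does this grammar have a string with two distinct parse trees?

Unambiguous

(G is unreachable from Y0, so its rules don't affect L(Y0).) Restricted to the reachable nonterminals, every rule has the form A → t or A → t B, and no two rules for the same A share a first terminal. The grammar encodes a DFA — one run per string.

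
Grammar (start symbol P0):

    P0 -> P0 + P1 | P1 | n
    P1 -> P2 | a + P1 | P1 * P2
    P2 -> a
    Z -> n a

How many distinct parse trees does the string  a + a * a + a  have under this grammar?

Parse trees for a + a * a + a:
  [P0 [P0 [P0 [P1 [P2 a]]] + [P1 [P1 [P2 a]] * [P2 a]]] + [P1 [P2 a]]]
  [P0 [P0 [P1 a + [P1 [P1 [P2 a]] * [P2 a]]]] + [P1 [P2 a]]]
  [P0 [P0 [P1 [P1 a + [P1 [P2 a]]] * [P2 a]]] + [P1 [P2 a]]]

3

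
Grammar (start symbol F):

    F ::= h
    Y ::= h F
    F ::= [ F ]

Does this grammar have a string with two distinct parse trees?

Only F is reachable from F; ignoring the rest: L(F) is { openⁿ atom closeⁿ : n ≥ 0 }. The bracket depth fixes n, and the derivation is forced at every step.

Unambiguous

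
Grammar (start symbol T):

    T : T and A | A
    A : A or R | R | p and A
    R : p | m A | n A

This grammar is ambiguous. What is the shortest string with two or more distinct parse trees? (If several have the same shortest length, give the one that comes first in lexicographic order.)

p and p

length 1: no string has ≥2 trees
length 2: no string has ≥2 trees
length 3: p and p has 2 parse trees

Two derivations of p and p:
  T ⇒ T and A ⇒ A and A ⇒ R and A ⇒ p and A ⇒ p and R ⇒ p and p
  T ⇒ A ⇒ p and A ⇒ p and R ⇒ p and p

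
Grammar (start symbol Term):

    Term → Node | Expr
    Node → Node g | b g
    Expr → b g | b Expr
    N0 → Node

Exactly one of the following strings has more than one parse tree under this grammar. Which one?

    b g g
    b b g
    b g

b g g: 1 tree
b b g: 1 tree
b g: 2 trees

b g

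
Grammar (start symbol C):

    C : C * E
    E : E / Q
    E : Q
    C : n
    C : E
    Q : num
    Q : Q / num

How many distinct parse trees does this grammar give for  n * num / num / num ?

4

Parse trees for n * num / num / num:
  [C [C n] * [E [E [Q num]] / [Q [Q num] / num]]]
  [C [C n] * [E [E [E [Q num]] / [Q num]] / [Q num]]]
  [C [C n] * [E [E [Q [Q num] / num]] / [Q num]]]
  [C [C n] * [E [Q [Q [Q num] / num] / num]]]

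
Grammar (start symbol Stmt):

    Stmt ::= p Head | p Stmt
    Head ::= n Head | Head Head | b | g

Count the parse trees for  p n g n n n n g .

2

Parse trees for p n g n n n n g:
  [Stmt p [Head n [Head [Head g] [Head n [Head n [Head n [Head n [Head g]]]]]]]]
  [Stmt p [Head [Head n [Head g]] [Head n [Head n [Head n [Head n [Head g]]]]]]]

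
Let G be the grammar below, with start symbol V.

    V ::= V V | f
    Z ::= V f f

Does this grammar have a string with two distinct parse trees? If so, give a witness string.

Ambiguous

Witness: f f f

Derivation 1: V ⇒ V V ⇒ V V V ⇒ f V V ⇒ f f V ⇒ f f f
Derivation 2: V ⇒ V V ⇒ f V ⇒ f V V ⇒ f f V ⇒ f f f

Two distinct leftmost derivations for the same string.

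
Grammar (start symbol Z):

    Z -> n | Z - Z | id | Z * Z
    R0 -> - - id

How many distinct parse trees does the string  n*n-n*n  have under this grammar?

5

Parse trees for n*n-n*n:
  [Z [Z [Z n] * [Z n]] - [Z [Z n] * [Z n]]]
  [Z [Z n] * [Z [Z n] - [Z [Z n] * [Z n]]]]
  [Z [Z n] * [Z [Z [Z n] - [Z n]] * [Z n]]]
  [Z [Z [Z [Z n] * [Z n]] - [Z n]] * [Z n]]
  [Z [Z [Z n] * [Z [Z n] - [Z n]]] * [Z n]]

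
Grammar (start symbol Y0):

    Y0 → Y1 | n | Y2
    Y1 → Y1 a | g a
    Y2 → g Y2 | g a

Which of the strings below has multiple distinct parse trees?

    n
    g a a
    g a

g a

n: 1 tree
g a a: 1 tree
g a: 2 trees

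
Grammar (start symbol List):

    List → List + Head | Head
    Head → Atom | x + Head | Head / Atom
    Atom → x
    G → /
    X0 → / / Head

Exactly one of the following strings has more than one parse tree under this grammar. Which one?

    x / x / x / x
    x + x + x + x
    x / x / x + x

x / x / x / x: 1 tree
x + x + x + x: 8 trees
x / x / x + x: 1 tree

x + x + x + x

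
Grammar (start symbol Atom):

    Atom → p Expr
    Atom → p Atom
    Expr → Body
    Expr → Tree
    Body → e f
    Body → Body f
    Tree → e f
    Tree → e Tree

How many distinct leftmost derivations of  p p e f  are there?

2

Parse trees for p p e f:
  [Atom p [Atom p [Expr [Body e f]]]]
  [Atom p [Atom p [Expr [Tree e f]]]]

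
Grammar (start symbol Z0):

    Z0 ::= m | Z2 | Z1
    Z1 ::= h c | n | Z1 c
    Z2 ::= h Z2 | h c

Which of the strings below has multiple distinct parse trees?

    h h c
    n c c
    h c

h h c: 1 tree
n c c: 1 tree
h c: 2 trees

h c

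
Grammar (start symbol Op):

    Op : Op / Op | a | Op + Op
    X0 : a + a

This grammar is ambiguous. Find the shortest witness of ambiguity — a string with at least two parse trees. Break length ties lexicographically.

length 1: no string has ≥2 trees
length 3: no string has ≥2 trees
length 5: a + a + a has 2 parse trees

Two derivations of a + a + a:
  Op ⇒ Op + Op ⇒ a + Op ⇒ a + Op + Op ⇒ a + a + Op ⇒ a + a + a
  Op ⇒ Op + Op ⇒ Op + Op + Op ⇒ a + Op + Op ⇒ a + a + Op ⇒ a + a + a

a + a + a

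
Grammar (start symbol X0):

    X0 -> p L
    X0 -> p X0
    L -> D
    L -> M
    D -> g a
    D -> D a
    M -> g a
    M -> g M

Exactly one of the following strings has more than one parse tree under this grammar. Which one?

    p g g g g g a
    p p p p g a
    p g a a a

p g g g g g a: 1 tree
p p p p g a: 2 trees
p g a a a: 1 tree

p p p p g a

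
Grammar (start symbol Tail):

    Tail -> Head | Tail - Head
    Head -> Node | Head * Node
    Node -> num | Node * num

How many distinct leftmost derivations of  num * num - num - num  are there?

2

Parse trees for num * num - num - num:
  [Tail [Tail [Tail [Head [Node [Node num] * num]]] - [Head [Node num]]] - [Head [Node num]]]
  [Tail [Tail [Tail [Head [Head [Node num]] * [Node num]]] - [Head [Node num]]] - [Head [Node num]]]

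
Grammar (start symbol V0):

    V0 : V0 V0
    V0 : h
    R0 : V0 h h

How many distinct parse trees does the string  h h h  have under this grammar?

Parse trees for h h h:
  [V0 [V0 h] [V0 [V0 h] [V0 h]]]
  [V0 [V0 [V0 h] [V0 h]] [V0 h]]

2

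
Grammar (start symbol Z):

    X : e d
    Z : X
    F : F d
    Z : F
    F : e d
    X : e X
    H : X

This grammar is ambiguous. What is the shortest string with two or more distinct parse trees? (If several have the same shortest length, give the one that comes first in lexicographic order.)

e d

length 2: e d has 2 parse trees

Two derivations of e d:
  Z ⇒ X ⇒ e d
  Z ⇒ F ⇒ e d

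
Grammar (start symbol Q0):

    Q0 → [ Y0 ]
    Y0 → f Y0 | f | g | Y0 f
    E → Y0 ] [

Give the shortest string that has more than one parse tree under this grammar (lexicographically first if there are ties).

[ f f ]

length 3: no string has ≥2 trees
length 4: [ f f ] has 2 parse trees

Two derivations of [ f f ]:
  Q0 ⇒ [ Y0 ] ⇒ [ f Y0 ] ⇒ [ f f ]
  Q0 ⇒ [ Y0 ] ⇒ [ Y0 f ] ⇒ [ f f ]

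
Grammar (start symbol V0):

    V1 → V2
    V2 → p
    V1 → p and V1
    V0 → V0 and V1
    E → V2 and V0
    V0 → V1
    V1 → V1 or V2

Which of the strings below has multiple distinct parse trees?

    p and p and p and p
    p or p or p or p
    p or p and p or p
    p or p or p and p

p and p and p and p

p and p and p and p: 8 trees
p or p or p or p: 1 tree
p or p and p or p: 1 tree
p or p or p and p: 1 tree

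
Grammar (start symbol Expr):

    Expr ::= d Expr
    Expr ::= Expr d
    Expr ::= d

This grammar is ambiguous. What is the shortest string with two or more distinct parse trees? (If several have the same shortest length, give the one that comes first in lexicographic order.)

d d

length 1: no string has ≥2 trees
length 2: d d has 2 parse trees

Two derivations of d d:
  Expr ⇒ d Expr ⇒ d d
  Expr ⇒ Expr d ⇒ d d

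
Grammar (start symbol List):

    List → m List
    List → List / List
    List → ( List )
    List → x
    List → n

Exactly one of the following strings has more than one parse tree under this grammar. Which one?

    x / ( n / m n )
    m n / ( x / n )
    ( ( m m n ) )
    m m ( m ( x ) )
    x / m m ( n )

x / ( n / m n ): 1 tree
m n / ( x / n ): 2 trees
( ( m m n ) ): 1 tree
m m ( m ( x ) ): 1 tree
x / m m ( n ): 1 tree

m n / ( x / n )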